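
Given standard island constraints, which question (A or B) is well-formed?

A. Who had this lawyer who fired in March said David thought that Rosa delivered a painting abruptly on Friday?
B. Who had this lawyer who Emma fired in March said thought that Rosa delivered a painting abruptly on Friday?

B

In A, the wh-phrase is extracted from inside a complex-NP island (relative clause) (introduced by "who"), which blocks movement.
In B, the extraction path crosses only that-complement boundaries, which are transparent.
So B is grammatical.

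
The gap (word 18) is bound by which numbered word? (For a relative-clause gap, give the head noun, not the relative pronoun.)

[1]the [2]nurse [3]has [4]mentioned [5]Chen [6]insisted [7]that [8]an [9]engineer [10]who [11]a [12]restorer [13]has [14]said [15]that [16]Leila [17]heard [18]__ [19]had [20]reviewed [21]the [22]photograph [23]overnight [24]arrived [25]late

The gap at 18 is the subject of "reviewed", inside a relative clause.
The relative pronoun is "who" (word 10); it is bound by the head noun immediately before it.
Its filler is the head noun "engineer", at word 9.

9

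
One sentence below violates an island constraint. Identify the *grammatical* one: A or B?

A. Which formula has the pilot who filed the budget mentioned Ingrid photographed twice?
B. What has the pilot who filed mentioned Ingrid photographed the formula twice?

A

In B, the wh-phrase is extracted from inside a complex-NP island (relative clause) (introduced by "who"), which blocks movement.
In A, the extraction path crosses only that-complement boundaries, which are transparent.
So A is grammatical.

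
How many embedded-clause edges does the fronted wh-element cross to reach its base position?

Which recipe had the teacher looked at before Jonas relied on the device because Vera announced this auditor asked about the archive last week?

"which recipe" originates inside the matrix clause — no clause boundary is crossed.

0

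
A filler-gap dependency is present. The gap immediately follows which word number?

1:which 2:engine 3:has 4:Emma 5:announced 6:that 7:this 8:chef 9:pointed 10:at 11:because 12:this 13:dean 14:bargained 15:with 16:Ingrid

The displaced element is "which engine" (word 2).
It is linked across 1 clause boundary (that).
It functions as the object of the preposition "at" of "pointed", so the gap sits immediately after word 10 ("at").
Base order: Emma has announced that this chef pointed at which engine because this dean bargained with Ingrid.

10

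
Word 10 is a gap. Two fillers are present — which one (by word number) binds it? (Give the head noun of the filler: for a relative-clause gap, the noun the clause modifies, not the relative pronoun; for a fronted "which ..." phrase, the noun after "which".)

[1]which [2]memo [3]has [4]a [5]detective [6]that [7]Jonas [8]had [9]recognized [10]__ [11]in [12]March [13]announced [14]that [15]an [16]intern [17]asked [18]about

5

The marked gap is inside the relative clause, the direct object of "recognized".
Its filler is the head noun "detective" (via "that"), at word 5.
(The other dependency links word 2 to a gap after word 18.)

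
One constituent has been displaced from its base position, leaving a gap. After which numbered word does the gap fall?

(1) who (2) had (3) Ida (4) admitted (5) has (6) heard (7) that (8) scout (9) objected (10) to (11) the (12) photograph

4

The displaced element is "who" (word 1).
It is linked across 1 clause boundary (Ø).
It functions as the subject of "heard", so the gap sits immediately after word 4 ("admitted").
Base order: Ida had admitted that who has heard that scout objected to the photograph.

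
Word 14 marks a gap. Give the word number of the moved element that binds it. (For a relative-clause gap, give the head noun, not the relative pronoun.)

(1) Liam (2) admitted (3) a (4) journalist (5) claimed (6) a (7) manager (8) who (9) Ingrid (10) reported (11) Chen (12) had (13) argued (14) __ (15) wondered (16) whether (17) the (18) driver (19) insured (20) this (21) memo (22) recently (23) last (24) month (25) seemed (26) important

The gap at 14 is the subject of "wondered", inside a relative clause.
The relative pronoun is "who" (word 8); it is bound by the head noun immediately before it.
Its filler is the head noun "manager", at word 7.

7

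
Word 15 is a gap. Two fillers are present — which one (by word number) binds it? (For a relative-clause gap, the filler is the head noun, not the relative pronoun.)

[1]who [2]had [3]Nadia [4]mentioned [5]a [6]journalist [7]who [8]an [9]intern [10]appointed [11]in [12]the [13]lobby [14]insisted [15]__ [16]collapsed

1

The marked gap is the subject of "collapsed".
Its filler is the fronted wh-phrase "who", at word 1.
(The other dependency links word 6 to a gap after word 10.)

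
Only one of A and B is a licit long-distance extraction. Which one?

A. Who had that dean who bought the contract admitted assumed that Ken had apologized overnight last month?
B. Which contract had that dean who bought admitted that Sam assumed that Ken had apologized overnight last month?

In B, the wh-phrase is extracted from inside a complex-NP island (relative clause) (introduced by "who"), which blocks movement.
In A, the extraction path crosses only that-complement boundaries, which are transparent.
So A is grammatical.

A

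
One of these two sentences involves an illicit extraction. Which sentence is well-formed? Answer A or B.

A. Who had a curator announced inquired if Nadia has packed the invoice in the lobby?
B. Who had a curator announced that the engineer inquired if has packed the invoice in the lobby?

In B, the wh-phrase is extracted from inside a wh-island (introduced by "if"), which blocks movement.
In A, the extraction path crosses only that-complement boundaries, which are transparent.
So A is grammatical.

A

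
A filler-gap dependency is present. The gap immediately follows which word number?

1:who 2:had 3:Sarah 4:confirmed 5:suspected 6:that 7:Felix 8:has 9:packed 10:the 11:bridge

The displaced element is "who" (word 1).
It is linked across 1 clause boundary (Ø).
It functions as the subject of "suspected", so the gap sits immediately after word 4 ("confirmed").
Base order: Sarah had confirmed who suspected that Felix has packed the bridge.

4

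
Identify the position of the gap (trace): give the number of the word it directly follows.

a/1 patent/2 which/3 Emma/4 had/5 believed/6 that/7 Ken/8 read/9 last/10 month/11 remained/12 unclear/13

9

The displaced element is "a patent" (word 2).
It is linked across 1 clause boundary (that).
It functions as the direct object of "read", so the gap sits immediately after word 9 ("read").
Base order: Emma had believed that Ken read a patent last month.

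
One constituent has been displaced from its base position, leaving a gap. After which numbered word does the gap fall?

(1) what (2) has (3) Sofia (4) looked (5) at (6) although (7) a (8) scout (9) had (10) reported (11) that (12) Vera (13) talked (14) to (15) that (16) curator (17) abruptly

5

The displaced element is "what" (word 1).
It functions as the object of the preposition "at" of "looked", so the gap sits immediately after word 5 ("at").
Base order: Sofia has looked at what although a scout had reported that Vera talked to that curator abruptly.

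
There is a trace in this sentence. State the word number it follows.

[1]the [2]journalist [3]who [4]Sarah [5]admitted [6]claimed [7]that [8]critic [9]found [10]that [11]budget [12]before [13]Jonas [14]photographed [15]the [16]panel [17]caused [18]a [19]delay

The displaced element is "the journalist" (word 2).
It is linked across 1 clause boundary (Ø).
It functions as the subject of "claimed", so the gap sits immediately after word 5 ("admitted").
Base order: Sarah admitted that the journalist claimed that critic found that budget before Jonas photographed the panel.

5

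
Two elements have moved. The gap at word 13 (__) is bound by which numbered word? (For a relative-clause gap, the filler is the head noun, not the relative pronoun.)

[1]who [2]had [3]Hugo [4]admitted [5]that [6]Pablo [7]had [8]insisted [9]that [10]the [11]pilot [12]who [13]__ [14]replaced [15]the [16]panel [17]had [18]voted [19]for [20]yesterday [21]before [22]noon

The marked gap is inside the relative clause, the subject of "replaced".
Its filler is the head noun "pilot" (via "who"), at word 11.
(The other dependency links word 1 to a gap after word 19.)

11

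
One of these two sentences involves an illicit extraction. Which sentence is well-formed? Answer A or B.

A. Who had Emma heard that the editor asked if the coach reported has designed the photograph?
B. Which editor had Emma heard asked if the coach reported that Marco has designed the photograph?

In A, the wh-phrase is extracted from inside a wh-island (introduced by "if"), which blocks movement.
In B, the extraction path crosses only that-complement boundaries, which are transparent.
So B is grammatical.

B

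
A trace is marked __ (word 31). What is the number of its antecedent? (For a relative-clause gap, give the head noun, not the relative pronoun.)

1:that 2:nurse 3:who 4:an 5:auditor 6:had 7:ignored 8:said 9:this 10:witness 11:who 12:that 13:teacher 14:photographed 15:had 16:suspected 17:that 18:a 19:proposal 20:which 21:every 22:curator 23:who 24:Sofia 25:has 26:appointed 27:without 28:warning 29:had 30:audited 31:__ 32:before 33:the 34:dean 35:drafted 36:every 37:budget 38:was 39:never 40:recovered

The gap at 31 is the object of "audited", inside a relative clause.
The relative pronoun is "which" (word 20); it is bound by the head noun immediately before it.
Its filler is the head noun "proposal", at word 19.

19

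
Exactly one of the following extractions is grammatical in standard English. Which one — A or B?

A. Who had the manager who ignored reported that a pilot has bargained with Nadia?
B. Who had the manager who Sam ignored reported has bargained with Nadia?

In A, the wh-phrase is extracted from inside a complex-NP island (relative clause) (introduced by "who"), which blocks movement.
In B, the extraction path crosses only that-complement boundaries, which are transparent.
So B is grammatical.

B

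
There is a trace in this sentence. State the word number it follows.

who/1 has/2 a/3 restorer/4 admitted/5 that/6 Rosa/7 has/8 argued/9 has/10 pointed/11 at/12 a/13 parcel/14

9

The displaced element is "who" (word 1).
It is linked across 2 clause boundaries (that → Ø).
It functions as the subject of "pointed", so the gap sits immediately after word 9 ("argued").
Base order: A restorer has admitted that Rosa has argued who has pointed at a parcel.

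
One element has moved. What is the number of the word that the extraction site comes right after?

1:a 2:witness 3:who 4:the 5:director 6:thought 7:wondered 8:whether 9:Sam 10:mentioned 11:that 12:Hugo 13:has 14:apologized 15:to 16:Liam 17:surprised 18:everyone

The displaced element is "a witness" (word 2).
It is linked across 1 clause boundary (Ø).
It functions as the subject of "wondered", so the gap sits immediately after word 6 ("thought").
Base order: The director thought a witness wondered whether Sam mentioned that Hugo has apologized to Liam.

6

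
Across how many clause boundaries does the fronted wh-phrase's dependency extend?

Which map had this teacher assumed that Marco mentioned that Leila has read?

2

"which map" is extracted from the object of "read".
Boundaries crossed, outermost first: [that], [that] — 2 in total.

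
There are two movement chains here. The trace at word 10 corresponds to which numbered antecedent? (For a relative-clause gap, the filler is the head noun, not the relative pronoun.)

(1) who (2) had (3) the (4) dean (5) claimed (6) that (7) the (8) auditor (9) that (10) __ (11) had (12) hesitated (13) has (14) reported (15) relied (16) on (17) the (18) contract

8

The marked gap is inside the relative clause, the subject of "hesitated".
Its filler is the head noun "auditor" (via "that"), at word 8.
(The other dependency links word 1 to a gap after word 14.)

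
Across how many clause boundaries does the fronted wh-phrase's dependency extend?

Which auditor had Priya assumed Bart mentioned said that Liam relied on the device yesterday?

2

"which auditor" is extracted from the subject of "said".
Boundaries crossed, outermost first: [Ø], [Ø] — 2 in total.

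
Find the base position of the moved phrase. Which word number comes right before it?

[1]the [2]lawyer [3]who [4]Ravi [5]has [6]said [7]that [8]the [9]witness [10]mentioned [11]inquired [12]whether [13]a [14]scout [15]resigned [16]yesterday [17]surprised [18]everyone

10

The displaced element is "the lawyer" (word 2).
It is linked across 2 clause boundaries (that → Ø).
It functions as the subject of "inquired", so the gap sits immediately after word 10 ("mentioned").
Base order: Ravi has said that the witness mentioned the lawyer inquired whether a scout resigned yesterday.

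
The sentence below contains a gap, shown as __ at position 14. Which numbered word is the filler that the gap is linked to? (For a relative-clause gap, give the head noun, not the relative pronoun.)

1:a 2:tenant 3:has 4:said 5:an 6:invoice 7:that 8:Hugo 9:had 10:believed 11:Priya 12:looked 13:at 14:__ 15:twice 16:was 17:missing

The gap at 14 is the prepositional object of "looked", inside a relative clause.
The relative pronoun is "that" (word 7); it is bound by the head noun immediately before it.
Its filler is the head noun "invoice", at word 6.

6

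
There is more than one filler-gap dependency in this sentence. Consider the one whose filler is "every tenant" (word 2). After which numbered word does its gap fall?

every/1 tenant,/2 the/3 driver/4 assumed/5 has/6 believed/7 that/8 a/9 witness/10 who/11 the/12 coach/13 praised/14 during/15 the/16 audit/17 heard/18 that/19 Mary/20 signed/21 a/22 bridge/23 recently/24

5

The displaced element is "every tenant" (word 2).
It is linked across 1 clause boundary (Ø).
It functions as the subject of "believed", so the gap sits immediately after word 5 ("assumed").
Base order: The driver assumed every tenant has believed that a witness who the coach praised during the audit heard that Mary signed a bridge recently.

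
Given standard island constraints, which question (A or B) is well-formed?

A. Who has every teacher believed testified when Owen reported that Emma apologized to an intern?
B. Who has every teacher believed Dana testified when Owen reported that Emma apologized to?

In B, the wh-phrase is extracted from inside an adjunct island (introduced by "when"), which blocks movement.
In A, the extraction path crosses only that-complement boundaries, which are transparent.
So A is grammatical.

A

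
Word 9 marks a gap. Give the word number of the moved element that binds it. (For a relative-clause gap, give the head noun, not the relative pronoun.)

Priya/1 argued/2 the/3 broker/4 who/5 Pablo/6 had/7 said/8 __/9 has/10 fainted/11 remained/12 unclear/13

The gap at 9 is the subject of "fainted", inside a relative clause.
The relative pronoun is "who" (word 5); it is bound by the head noun immediately before it.
Its filler is the head noun "broker", at word 4.

4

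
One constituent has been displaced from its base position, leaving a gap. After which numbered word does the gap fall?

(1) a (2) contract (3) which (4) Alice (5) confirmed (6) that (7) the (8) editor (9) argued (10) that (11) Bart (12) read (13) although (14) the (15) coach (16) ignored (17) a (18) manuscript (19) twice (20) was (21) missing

The displaced element is "a contract" (word 2).
It is linked across 2 clause boundaries (that → that).
It functions as the direct object of "read", so the gap sits immediately after word 12 ("read").
Base order: Alice confirmed that the editor argued that Bart read a contract although the coach ignored a manuscript twice.

12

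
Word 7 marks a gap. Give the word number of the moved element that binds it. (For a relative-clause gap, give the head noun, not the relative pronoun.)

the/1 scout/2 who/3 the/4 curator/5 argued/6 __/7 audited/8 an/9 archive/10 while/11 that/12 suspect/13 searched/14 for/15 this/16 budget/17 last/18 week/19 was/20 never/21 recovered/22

The gap at 7 is the subject of "audited", inside a relative clause.
The relative pronoun is "who" (word 3); it is bound by the head noun immediately before it.
Its filler is the head noun "scout", at word 2.

2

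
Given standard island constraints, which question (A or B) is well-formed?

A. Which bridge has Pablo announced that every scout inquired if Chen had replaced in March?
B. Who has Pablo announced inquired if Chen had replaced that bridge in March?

In A, the wh-phrase is extracted from inside a wh-island (introduced by "if"), which blocks movement.
In B, the extraction path crosses only that-complement boundaries, which are transparent.
So B is grammatical.

B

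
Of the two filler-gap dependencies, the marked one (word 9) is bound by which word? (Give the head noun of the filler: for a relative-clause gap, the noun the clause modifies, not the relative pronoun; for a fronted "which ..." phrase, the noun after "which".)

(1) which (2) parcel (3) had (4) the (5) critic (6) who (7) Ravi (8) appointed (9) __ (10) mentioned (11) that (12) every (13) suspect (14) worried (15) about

5

The marked gap is inside the relative clause, the direct object of "appointed".
Its filler is the head noun "critic" (via "who"), at word 5.
(The other dependency links word 2 to a gap after word 15.)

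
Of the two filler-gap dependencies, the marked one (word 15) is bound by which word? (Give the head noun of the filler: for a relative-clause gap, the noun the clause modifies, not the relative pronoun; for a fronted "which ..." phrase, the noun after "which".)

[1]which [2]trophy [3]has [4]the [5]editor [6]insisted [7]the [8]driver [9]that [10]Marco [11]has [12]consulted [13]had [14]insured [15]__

The marked gap is the direct object of "insured".
Its filler is the fronted wh-phrase "which trophy", at word 2.
(The other dependency links word 8 to a gap after word 12.)

2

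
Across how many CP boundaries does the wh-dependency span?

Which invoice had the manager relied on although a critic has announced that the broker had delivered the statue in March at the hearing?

0

"which invoice" originates inside the matrix clause — no clause boundary is crossed.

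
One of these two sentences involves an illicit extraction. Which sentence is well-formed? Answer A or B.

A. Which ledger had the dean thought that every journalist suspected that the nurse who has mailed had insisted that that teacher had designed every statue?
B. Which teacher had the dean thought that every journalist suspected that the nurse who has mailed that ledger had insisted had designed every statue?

B

In A, the wh-phrase is extracted from inside a complex-NP island (relative clause) (introduced by "who"), which blocks movement.
In B, the extraction path crosses only that-complement boundaries, which are transparent.
So B is grammatical.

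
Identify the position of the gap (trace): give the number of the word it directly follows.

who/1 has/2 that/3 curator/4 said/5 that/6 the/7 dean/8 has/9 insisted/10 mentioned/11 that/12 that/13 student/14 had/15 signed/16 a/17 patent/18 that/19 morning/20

The displaced element is "who" (word 1).
It is linked across 2 clause boundaries (that → Ø).
It functions as the subject of "mentioned", so the gap sits immediately after word 10 ("insisted").
Base order: That curator has said that the dean has insisted that who mentioned that that student had signed a patent that morning.

10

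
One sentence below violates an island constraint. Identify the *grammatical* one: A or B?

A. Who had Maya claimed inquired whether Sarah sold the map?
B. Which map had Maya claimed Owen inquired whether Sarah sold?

In B, the wh-phrase is extracted from inside a wh-island (introduced by "whether"), which blocks movement.
In A, the extraction path crosses only that-complement boundaries, which are transparent.
So A is grammatical.

A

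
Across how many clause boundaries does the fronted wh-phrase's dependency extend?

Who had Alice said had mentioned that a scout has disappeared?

"who" is extracted from the subject of "mentioned".
Boundaries crossed, outermost first: [Ø] — 1 in total.

1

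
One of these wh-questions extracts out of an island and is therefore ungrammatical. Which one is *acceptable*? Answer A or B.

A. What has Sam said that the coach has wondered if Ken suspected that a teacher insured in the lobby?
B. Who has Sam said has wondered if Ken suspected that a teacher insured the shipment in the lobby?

In A, the wh-phrase is extracted from inside a wh-island (introduced by "if"), which blocks movement.
In B, the extraction path crosses only that-complement boundaries, which are transparent.
So B is grammatical.

B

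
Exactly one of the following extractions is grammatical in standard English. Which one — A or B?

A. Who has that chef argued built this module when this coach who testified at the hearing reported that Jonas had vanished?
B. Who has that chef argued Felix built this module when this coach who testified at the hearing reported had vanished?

A

In B, the wh-phrase is extracted from inside an adjunct island (introduced by "when"), which blocks movement.
In A, the extraction path crosses only that-complement boundaries, which are transparent.
So A is grammatical.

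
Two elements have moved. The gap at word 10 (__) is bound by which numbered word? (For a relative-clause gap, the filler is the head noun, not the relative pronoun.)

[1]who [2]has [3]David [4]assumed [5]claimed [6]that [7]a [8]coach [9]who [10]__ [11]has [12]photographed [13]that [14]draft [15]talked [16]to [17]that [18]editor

The marked gap is inside the relative clause, the subject of "photographed".
Its filler is the head noun "coach" (via "who"), at word 8.
(The other dependency links word 1 to a gap after word 4.)

8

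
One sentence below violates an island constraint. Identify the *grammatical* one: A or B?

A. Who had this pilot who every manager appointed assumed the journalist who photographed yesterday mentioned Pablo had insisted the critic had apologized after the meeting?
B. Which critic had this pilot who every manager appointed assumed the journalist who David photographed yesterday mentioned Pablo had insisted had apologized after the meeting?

In A, the wh-phrase is extracted from inside a complex-NP island (relative clause) (introduced by "who"), which blocks movement.
In B, the extraction path crosses only that-complement boundaries, which are transparent.
So B is grammatical.

B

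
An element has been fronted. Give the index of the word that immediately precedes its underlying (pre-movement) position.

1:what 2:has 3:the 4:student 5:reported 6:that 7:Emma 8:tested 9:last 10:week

The displaced element is "what" (word 1).
It is linked across 1 clause boundary (that).
It functions as the direct object of "tested", so the gap sits immediately after word 8 ("tested").
Base order: The student has reported that Emma tested what last week.

8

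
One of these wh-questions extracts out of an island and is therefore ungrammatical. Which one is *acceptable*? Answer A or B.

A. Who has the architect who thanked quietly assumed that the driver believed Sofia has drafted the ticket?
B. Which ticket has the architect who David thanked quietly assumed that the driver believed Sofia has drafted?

In A, the wh-phrase is extracted from inside a complex-NP island (relative clause) (introduced by "who"), which blocks movement.
In B, the extraction path crosses only that-complement boundaries, which are transparent.
So B is grammatical.

B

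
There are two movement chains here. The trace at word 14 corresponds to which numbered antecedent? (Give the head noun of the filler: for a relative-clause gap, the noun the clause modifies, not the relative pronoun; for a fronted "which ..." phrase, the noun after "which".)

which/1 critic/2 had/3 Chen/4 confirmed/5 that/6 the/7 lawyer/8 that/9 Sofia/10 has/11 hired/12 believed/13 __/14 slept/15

2

The marked gap is the subject of "slept".
Its filler is the fronted wh-phrase "which critic", at word 2.
(The other dependency links word 8 to a gap after word 12.)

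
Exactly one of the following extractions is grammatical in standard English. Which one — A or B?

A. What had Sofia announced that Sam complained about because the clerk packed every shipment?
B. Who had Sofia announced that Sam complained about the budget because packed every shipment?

A

In B, the wh-phrase is extracted from inside an adjunct island (introduced by "because"), which blocks movement.
In A, the extraction path crosses only that-complement boundaries, which are transparent.
So A is grammatical.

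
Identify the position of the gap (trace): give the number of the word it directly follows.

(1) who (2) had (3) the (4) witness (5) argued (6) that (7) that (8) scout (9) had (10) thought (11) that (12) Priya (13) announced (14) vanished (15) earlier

13

The displaced element is "who" (word 1).
It is linked across 3 clause boundaries (that → that → Ø).
It functions as the subject of "vanished", so the gap sits immediately after word 13 ("announced").
Base order: The witness had argued that that scout had thought that Priya announced who vanished earlier.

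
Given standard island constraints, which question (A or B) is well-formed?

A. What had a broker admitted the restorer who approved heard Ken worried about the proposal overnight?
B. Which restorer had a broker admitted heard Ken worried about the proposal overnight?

B

In A, the wh-phrase is extracted from inside a complex-NP island (relative clause) (introduced by "who"), which blocks movement.
In B, the extraction path crosses only that-complement boundaries, which are transparent.
So B is grammatical.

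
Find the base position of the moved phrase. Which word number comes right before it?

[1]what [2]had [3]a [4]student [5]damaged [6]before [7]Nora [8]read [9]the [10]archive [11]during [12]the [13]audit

5

The displaced element is "what" (word 1).
It functions as the direct object of "damaged", so the gap sits immediately after word 5 ("damaged").
Base order: A student had damaged what before Nora read the archive during the audit.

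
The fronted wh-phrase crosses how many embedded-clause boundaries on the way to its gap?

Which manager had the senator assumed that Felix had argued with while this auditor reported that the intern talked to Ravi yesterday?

1

"which manager" is extracted from the PP object of "argued".
Boundaries crossed, outermost first: [that] — 1 in total.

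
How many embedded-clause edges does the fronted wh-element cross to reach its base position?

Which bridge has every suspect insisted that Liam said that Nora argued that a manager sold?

3

"which bridge" is extracted from the object of "sold".
Boundaries crossed, outermost first: [that], [that], [that] — 3 in total.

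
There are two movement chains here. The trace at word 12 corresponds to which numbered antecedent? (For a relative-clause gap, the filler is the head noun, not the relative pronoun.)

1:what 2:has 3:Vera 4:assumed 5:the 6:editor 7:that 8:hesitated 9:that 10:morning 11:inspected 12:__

The marked gap is the direct object of "inspected".
Its filler is the fronted wh-phrase "what", at word 1.
(The other dependency links word 6 to a gap after word 7.)

1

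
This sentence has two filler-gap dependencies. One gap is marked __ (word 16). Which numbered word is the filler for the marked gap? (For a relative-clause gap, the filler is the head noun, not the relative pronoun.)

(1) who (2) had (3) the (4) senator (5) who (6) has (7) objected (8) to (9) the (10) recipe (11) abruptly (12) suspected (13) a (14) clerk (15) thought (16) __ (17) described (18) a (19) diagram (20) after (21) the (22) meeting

1

The marked gap is the subject of "described".
Its filler is the fronted wh-phrase "who", at word 1.
(The other dependency links word 4 to a gap after word 5.)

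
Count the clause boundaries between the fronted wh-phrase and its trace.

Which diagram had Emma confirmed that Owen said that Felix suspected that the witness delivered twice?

3

"which diagram" is extracted from the object of "delivered".
Boundaries crossed, outermost first: [that], [that], [that] — 3 in total.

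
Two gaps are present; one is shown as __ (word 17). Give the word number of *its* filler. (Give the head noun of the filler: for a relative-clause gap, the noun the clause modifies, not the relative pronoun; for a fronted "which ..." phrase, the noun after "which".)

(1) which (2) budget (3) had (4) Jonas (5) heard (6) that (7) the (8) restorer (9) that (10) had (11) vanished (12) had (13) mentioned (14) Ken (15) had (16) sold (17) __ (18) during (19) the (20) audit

2

The marked gap is the direct object of "sold".
Its filler is the fronted wh-phrase "which budget", at word 2.
(The other dependency links word 8 to a gap after word 9.)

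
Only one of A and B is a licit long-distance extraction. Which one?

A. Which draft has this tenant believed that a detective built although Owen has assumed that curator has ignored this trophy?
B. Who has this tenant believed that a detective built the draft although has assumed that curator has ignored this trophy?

A

In B, the wh-phrase is extracted from inside an adjunct island (introduced by "although"), which blocks movement.
In A, the extraction path crosses only that-complement boundaries, which are transparent.
So A is grammatical.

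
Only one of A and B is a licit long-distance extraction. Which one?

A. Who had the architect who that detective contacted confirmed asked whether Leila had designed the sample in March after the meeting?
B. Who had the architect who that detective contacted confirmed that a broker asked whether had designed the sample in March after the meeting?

In B, the wh-phrase is extracted from inside a wh-island (introduced by "whether"), which blocks movement.
In A, the extraction path crosses only that-complement boundaries, which are transparent.
So A is grammatical.

A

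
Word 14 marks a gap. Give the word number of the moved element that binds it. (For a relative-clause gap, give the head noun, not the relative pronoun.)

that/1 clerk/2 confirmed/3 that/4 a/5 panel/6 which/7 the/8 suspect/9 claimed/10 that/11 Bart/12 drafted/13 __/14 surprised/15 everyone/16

The gap at 14 is the object of "drafted", inside a relative clause.
The relative pronoun is "which" (word 7); it is bound by the head noun immediately before it.
Its filler is the head noun "panel", at word 6.

6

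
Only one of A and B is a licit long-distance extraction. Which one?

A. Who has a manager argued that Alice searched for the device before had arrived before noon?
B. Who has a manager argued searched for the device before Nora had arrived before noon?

In A, the wh-phrase is extracted from inside an adjunct island (introduced by "before"), which blocks movement.
In B, the extraction path crosses only that-complement boundaries, which are transparent.
So B is grammatical.

B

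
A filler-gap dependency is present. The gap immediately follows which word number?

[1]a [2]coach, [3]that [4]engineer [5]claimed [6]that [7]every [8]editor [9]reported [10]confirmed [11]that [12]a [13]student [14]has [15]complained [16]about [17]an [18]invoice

9

The displaced element is "a coach" (word 2).
It is linked across 2 clause boundaries (that → Ø).
It functions as the subject of "confirmed", so the gap sits immediately after word 9 ("reported").
Base order: That engineer claimed that every editor reported that a coach confirmed that a student has complained about an invoice.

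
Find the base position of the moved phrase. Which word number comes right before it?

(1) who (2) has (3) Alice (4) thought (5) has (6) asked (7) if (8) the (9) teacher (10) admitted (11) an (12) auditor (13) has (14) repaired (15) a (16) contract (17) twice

4

The displaced element is "who" (word 1).
It is linked across 1 clause boundary (Ø).
It functions as the subject of "asked", so the gap sits immediately after word 4 ("thought").
Base order: Alice has thought who has asked if the teacher admitted an auditor has repaired a contract twice.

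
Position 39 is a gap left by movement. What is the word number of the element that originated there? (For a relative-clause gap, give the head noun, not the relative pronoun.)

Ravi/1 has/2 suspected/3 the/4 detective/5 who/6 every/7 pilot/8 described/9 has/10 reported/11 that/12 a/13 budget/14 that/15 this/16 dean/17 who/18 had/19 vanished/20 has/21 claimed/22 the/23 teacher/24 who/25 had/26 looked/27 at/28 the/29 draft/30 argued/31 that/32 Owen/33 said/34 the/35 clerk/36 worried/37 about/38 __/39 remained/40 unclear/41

14

The gap at 39 is the prepositional object of "worried", inside a relative clause.
The relative pronoun is "that" (word 15); it is bound by the head noun immediately before it.
Its filler is the head noun "budget", at word 14.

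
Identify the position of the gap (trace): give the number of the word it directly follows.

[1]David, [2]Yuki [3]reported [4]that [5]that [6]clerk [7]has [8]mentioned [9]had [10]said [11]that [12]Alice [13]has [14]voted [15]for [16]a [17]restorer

8

The displaced element is "David" (word 1).
It is linked across 2 clause boundaries (that → Ø).
It functions as the subject of "said", so the gap sits immediately after word 8 ("mentioned").
Base order: Yuki reported that that clerk has mentioned that David had said that Alice has voted for a restorer.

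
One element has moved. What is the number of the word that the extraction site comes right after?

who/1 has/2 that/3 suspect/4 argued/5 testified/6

The displaced element is "who" (word 1).
It is linked across 1 clause boundary (Ø).
It functions as the subject of "testified", so the gap sits immediately after word 5 ("argued").
Base order: That suspect has argued that who testified.

5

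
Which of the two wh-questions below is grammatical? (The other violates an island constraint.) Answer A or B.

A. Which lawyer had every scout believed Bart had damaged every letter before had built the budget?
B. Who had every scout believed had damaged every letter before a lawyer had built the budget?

B

In A, the wh-phrase is extracted from inside an adjunct island (introduced by "before"), which blocks movement.
In B, the extraction path crosses only that-complement boundaries, which are transparent.
So B is grammatical.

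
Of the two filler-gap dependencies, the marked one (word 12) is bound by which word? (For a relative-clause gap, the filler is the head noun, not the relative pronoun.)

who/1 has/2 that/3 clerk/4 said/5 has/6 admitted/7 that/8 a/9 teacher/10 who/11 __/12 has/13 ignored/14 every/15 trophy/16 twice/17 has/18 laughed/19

10

The marked gap is inside the relative clause, the subject of "ignored".
Its filler is the head noun "teacher" (via "who"), at word 10.
(The other dependency links word 1 to a gap after word 5.)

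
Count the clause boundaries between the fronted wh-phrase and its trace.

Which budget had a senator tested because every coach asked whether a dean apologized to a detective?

0

"which budget" originates inside the matrix clause — no clause boundary is crossed.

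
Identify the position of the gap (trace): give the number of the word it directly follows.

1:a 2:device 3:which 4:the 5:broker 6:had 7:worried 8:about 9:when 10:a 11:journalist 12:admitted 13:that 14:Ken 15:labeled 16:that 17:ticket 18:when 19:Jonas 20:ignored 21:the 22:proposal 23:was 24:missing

The displaced element is "a device" (word 2).
It functions as the object of the preposition "about" of "worried", so the gap sits immediately after word 8 ("about").
Base order: The broker had worried about a device when a journalist admitted that Ken labeled that ticket when Jonas ignored the proposal.

8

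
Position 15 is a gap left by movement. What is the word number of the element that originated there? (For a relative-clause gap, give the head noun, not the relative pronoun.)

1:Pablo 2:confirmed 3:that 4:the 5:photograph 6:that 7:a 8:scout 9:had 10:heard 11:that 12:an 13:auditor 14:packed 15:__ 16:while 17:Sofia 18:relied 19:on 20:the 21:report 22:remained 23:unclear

5

The gap at 15 is the object of "packed", inside a relative clause.
The relative pronoun is "that" (word 6); it is bound by the head noun immediately before it.
Its filler is the head noun "photograph", at word 5.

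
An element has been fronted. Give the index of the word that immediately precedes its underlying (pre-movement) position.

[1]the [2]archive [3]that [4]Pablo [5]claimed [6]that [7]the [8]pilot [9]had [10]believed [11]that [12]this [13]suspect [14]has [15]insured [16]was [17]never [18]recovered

The displaced element is "the archive" (word 2).
It is linked across 2 clause boundaries (that → that).
It functions as the direct object of "insured", so the gap sits immediately after word 15 ("insured").
Base order: Pablo claimed that the pilot had believed that this suspect has insured the archive.

15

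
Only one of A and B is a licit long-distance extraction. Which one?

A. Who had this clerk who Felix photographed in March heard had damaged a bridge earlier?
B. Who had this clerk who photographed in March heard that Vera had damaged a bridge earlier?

A

In B, the wh-phrase is extracted from inside a complex-NP island (relative clause) (introduced by "who"), which blocks movement.
In A, the extraction path crosses only that-complement boundaries, which are transparent.
So A is grammatical.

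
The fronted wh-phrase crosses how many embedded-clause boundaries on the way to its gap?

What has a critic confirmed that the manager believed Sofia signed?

2

"what" is extracted from the object of "signed".
Boundaries crossed, outermost first: [that], [Ø] — 2 in total.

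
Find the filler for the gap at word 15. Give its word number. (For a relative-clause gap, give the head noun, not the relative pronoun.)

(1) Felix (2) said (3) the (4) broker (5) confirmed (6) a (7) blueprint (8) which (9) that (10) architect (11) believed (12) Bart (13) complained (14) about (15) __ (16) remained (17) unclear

The gap at 15 is the prepositional object of "complained", inside a relative clause.
The relative pronoun is "which" (word 8); it is bound by the head noun immediately before it.
Its filler is the head noun "blueprint", at word 7.

7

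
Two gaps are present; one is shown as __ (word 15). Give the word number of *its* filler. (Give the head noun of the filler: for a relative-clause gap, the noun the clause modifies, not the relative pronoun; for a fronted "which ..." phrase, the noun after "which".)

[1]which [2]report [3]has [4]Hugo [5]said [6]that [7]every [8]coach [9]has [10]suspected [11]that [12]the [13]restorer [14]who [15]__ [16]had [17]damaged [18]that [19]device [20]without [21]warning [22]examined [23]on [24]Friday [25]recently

13

The marked gap is inside the relative clause, the subject of "damaged".
Its filler is the head noun "restorer" (via "who"), at word 13.
(The other dependency links word 2 to a gap after word 22.)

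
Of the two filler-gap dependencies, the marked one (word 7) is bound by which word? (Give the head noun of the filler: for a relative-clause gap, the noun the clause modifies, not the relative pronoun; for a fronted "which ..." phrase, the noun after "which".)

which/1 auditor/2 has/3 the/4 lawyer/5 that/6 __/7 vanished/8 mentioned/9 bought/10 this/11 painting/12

5

The marked gap is inside the relative clause, the subject of "vanished".
Its filler is the head noun "lawyer" (via "that"), at word 5.
(The other dependency links word 2 to a gap after word 9.)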